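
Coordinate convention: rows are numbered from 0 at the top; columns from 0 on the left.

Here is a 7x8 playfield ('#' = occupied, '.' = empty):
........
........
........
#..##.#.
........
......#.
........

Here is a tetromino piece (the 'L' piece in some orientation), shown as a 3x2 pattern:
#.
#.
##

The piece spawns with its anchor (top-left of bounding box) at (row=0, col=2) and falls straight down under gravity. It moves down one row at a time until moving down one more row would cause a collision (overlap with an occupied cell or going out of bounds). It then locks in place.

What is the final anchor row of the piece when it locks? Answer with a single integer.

Spawn at (row=0, col=2). Try each row:
  row 0: fits
  row 1: blocked -> lock at row 0

Answer: 0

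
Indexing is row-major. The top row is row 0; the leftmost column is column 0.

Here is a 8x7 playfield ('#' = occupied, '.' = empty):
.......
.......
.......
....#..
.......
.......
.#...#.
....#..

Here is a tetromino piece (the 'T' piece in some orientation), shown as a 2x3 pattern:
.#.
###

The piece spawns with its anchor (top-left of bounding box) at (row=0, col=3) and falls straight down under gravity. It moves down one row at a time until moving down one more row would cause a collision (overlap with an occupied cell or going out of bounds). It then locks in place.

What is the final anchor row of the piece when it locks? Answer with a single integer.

Spawn at (row=0, col=3). Try each row:
  row 0: fits
  row 1: fits
  row 2: blocked -> lock at row 1

Answer: 1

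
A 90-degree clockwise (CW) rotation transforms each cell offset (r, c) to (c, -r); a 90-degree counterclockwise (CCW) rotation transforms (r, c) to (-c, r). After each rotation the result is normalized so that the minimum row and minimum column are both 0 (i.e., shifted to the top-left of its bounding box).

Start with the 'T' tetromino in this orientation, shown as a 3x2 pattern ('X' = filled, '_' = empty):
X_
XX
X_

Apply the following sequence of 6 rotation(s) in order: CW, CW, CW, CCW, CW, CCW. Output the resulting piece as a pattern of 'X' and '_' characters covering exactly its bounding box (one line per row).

Start:
X_
XX
X_
After rotation 1 (CW):
XXX
_X_
After rotation 2 (CW):
_X
XX
_X
After rotation 3 (CW):
_X_
XXX
After rotation 4 (CCW):
_X
XX
_X
After rotation 5 (CW):
_X_
XXX
After rotation 6 (CCW):
_X
XX
_X

Answer: _X
XX
_X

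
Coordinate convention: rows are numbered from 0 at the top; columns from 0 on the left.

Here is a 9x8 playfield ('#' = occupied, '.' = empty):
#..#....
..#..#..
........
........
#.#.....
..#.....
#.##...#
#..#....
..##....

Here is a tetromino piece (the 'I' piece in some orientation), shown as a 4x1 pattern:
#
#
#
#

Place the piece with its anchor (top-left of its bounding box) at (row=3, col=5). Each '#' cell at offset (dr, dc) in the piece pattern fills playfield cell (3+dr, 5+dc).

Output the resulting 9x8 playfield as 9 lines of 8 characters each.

Fill (3+0,5+0) = (3,5)
Fill (3+1,5+0) = (4,5)
Fill (3+2,5+0) = (5,5)
Fill (3+3,5+0) = (6,5)

Answer: #..#....
..#..#..
........
.....#..
#.#..#..
..#..#..
#.##.#.#
#..#....
..##....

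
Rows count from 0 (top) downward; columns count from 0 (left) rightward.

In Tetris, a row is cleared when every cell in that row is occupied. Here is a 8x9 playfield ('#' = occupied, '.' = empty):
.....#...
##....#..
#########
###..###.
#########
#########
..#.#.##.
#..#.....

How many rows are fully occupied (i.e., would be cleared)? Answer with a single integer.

Check each row:
  row 0: 8 empty cells -> not full
  row 1: 6 empty cells -> not full
  row 2: 0 empty cells -> FULL (clear)
  row 3: 3 empty cells -> not full
  row 4: 0 empty cells -> FULL (clear)
  row 5: 0 empty cells -> FULL (clear)
  row 6: 5 empty cells -> not full
  row 7: 7 empty cells -> not full
Total rows cleared: 3

Answer: 3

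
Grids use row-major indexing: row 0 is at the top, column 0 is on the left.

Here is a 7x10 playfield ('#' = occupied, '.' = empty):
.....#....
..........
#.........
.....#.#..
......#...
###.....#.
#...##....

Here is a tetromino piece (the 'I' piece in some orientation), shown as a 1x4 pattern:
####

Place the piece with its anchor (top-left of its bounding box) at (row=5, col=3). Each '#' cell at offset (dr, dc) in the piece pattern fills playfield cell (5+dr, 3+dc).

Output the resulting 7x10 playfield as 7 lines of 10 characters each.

Answer: .....#....
..........
#.........
.....#.#..
......#...
#######.#.
#...##....

Derivation:
Fill (5+0,3+0) = (5,3)
Fill (5+0,3+1) = (5,4)
Fill (5+0,3+2) = (5,5)
Fill (5+0,3+3) = (5,6)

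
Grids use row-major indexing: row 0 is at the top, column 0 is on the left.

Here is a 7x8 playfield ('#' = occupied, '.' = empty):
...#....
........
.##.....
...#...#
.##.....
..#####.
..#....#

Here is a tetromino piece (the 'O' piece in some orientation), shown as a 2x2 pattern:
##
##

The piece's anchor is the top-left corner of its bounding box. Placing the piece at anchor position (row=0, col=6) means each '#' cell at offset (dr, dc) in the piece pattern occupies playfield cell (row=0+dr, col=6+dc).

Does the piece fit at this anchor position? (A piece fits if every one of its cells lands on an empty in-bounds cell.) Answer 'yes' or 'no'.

Check each piece cell at anchor (0, 6):
  offset (0,0) -> (0,6): empty -> OK
  offset (0,1) -> (0,7): empty -> OK
  offset (1,0) -> (1,6): empty -> OK
  offset (1,1) -> (1,7): empty -> OK
All cells valid: yes

Answer: yes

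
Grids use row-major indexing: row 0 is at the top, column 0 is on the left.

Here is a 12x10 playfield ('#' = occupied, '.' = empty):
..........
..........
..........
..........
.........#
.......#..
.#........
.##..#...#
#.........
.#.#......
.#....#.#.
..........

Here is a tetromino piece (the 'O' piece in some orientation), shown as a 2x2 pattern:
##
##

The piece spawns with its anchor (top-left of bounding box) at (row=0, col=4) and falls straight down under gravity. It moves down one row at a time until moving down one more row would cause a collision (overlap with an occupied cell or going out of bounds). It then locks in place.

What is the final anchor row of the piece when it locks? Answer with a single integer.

Spawn at (row=0, col=4). Try each row:
  row 0: fits
  row 1: fits
  row 2: fits
  row 3: fits
  row 4: fits
  row 5: fits
  row 6: blocked -> lock at row 5

Answer: 5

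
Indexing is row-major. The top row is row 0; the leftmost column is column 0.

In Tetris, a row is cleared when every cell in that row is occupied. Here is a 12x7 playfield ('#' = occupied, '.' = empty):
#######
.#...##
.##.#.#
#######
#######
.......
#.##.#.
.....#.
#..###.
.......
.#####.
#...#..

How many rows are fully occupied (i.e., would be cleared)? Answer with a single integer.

Answer: 3

Derivation:
Check each row:
  row 0: 0 empty cells -> FULL (clear)
  row 1: 4 empty cells -> not full
  row 2: 3 empty cells -> not full
  row 3: 0 empty cells -> FULL (clear)
  row 4: 0 empty cells -> FULL (clear)
  row 5: 7 empty cells -> not full
  row 6: 3 empty cells -> not full
  row 7: 6 empty cells -> not full
  row 8: 3 empty cells -> not full
  row 9: 7 empty cells -> not full
  row 10: 2 empty cells -> not full
  row 11: 5 empty cells -> not full
Total rows cleared: 3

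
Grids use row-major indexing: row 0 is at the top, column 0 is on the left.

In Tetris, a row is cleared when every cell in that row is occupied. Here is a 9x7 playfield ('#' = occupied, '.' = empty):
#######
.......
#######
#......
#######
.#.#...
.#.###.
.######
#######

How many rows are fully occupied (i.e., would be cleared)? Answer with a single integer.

Check each row:
  row 0: 0 empty cells -> FULL (clear)
  row 1: 7 empty cells -> not full
  row 2: 0 empty cells -> FULL (clear)
  row 3: 6 empty cells -> not full
  row 4: 0 empty cells -> FULL (clear)
  row 5: 5 empty cells -> not full
  row 6: 3 empty cells -> not full
  row 7: 1 empty cell -> not full
  row 8: 0 empty cells -> FULL (clear)
Total rows cleared: 4

Answer: 4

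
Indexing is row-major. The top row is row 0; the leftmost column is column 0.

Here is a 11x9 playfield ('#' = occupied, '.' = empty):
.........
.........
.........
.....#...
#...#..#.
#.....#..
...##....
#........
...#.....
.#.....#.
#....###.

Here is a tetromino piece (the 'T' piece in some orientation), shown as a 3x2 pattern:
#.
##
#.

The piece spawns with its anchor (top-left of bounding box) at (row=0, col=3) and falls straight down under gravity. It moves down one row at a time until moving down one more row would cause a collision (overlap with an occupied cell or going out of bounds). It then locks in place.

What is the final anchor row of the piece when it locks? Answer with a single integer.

Answer: 2

Derivation:
Spawn at (row=0, col=3). Try each row:
  row 0: fits
  row 1: fits
  row 2: fits
  row 3: blocked -> lock at row 2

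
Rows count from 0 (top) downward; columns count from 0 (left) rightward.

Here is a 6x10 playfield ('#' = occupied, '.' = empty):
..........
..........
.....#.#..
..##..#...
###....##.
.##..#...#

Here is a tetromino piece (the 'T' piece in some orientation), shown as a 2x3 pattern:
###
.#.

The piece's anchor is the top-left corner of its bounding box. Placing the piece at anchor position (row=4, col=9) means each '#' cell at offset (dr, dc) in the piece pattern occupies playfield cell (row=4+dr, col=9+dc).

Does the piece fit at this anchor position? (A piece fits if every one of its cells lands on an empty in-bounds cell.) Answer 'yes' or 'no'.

Check each piece cell at anchor (4, 9):
  offset (0,0) -> (4,9): empty -> OK
  offset (0,1) -> (4,10): out of bounds -> FAIL
  offset (0,2) -> (4,11): out of bounds -> FAIL
  offset (1,1) -> (5,10): out of bounds -> FAIL
All cells valid: no

Answer: no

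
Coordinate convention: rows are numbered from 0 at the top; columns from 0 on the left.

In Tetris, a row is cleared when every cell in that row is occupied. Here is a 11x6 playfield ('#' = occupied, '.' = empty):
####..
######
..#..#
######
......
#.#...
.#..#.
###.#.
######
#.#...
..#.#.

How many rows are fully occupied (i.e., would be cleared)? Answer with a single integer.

Answer: 3

Derivation:
Check each row:
  row 0: 2 empty cells -> not full
  row 1: 0 empty cells -> FULL (clear)
  row 2: 4 empty cells -> not full
  row 3: 0 empty cells -> FULL (clear)
  row 4: 6 empty cells -> not full
  row 5: 4 empty cells -> not full
  row 6: 4 empty cells -> not full
  row 7: 2 empty cells -> not full
  row 8: 0 empty cells -> FULL (clear)
  row 9: 4 empty cells -> not full
  row 10: 4 empty cells -> not full
Total rows cleared: 3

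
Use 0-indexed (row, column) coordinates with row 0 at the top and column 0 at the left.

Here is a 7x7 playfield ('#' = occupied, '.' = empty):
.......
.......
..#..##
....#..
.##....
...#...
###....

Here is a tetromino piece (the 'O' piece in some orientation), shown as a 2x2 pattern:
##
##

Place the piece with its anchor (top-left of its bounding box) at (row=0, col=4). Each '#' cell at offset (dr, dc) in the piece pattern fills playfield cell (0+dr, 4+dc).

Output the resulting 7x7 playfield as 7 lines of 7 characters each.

Answer: ....##.
....##.
..#..##
....#..
.##....
...#...
###....

Derivation:
Fill (0+0,4+0) = (0,4)
Fill (0+0,4+1) = (0,5)
Fill (0+1,4+0) = (1,4)
Fill (0+1,4+1) = (1,5)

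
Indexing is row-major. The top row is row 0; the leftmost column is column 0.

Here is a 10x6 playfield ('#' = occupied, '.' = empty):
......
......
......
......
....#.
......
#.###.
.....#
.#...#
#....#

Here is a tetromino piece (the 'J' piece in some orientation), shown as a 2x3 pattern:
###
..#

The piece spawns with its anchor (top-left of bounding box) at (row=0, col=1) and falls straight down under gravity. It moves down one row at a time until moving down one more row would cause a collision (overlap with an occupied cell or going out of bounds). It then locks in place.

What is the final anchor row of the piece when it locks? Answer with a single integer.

Spawn at (row=0, col=1). Try each row:
  row 0: fits
  row 1: fits
  row 2: fits
  row 3: fits
  row 4: fits
  row 5: blocked -> lock at row 4

Answer: 4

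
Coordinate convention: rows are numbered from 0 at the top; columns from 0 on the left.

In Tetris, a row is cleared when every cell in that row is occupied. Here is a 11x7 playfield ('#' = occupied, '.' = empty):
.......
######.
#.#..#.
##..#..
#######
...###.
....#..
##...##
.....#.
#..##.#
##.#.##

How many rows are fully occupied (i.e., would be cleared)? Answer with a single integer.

Check each row:
  row 0: 7 empty cells -> not full
  row 1: 1 empty cell -> not full
  row 2: 4 empty cells -> not full
  row 3: 4 empty cells -> not full
  row 4: 0 empty cells -> FULL (clear)
  row 5: 4 empty cells -> not full
  row 6: 6 empty cells -> not full
  row 7: 3 empty cells -> not full
  row 8: 6 empty cells -> not full
  row 9: 3 empty cells -> not full
  row 10: 2 empty cells -> not full
Total rows cleared: 1

Answer: 1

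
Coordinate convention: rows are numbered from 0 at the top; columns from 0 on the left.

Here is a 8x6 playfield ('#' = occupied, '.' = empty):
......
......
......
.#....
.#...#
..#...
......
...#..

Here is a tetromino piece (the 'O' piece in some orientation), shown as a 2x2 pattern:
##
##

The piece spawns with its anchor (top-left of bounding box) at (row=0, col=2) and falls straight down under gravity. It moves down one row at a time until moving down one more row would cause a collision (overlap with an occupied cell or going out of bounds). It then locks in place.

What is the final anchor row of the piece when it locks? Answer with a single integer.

Spawn at (row=0, col=2). Try each row:
  row 0: fits
  row 1: fits
  row 2: fits
  row 3: fits
  row 4: blocked -> lock at row 3

Answer: 3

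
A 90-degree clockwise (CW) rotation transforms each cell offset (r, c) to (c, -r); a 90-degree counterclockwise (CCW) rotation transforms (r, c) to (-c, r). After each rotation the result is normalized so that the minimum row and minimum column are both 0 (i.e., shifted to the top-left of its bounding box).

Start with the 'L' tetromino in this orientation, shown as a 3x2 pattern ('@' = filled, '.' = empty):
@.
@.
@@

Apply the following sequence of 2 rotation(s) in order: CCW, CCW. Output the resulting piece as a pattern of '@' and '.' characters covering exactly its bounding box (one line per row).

Start:
@.
@.
@@
After rotation 1 (CCW):
..@
@@@
After rotation 2 (CCW):
@@
.@
.@

Answer: @@
.@
.@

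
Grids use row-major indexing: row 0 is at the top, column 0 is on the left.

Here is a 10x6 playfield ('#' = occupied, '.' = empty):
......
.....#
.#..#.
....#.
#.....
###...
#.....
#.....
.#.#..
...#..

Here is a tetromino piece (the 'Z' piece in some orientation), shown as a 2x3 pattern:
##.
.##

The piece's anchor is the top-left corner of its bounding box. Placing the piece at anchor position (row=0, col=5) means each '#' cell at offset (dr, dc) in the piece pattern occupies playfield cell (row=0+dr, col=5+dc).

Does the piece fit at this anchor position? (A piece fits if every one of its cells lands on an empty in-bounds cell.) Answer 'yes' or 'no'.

Check each piece cell at anchor (0, 5):
  offset (0,0) -> (0,5): empty -> OK
  offset (0,1) -> (0,6): out of bounds -> FAIL
  offset (1,1) -> (1,6): out of bounds -> FAIL
  offset (1,2) -> (1,7): out of bounds -> FAIL
All cells valid: no

Answer: no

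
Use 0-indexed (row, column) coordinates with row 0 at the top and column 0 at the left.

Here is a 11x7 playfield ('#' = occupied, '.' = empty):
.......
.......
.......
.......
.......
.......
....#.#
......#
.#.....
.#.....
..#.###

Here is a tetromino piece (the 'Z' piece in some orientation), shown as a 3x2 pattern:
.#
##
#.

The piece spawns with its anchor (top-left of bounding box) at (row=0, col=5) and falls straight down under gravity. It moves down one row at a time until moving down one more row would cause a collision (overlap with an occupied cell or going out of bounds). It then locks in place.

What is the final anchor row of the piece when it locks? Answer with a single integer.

Spawn at (row=0, col=5). Try each row:
  row 0: fits
  row 1: fits
  row 2: fits
  row 3: fits
  row 4: fits
  row 5: blocked -> lock at row 4

Answer: 4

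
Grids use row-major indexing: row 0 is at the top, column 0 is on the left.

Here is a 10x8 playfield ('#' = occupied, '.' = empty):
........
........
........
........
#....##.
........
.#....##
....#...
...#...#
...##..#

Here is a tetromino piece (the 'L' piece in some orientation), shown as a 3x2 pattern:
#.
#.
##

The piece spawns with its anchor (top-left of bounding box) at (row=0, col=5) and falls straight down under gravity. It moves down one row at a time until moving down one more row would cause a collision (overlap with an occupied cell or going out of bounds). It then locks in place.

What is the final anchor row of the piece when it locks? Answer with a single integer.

Answer: 1

Derivation:
Spawn at (row=0, col=5). Try each row:
  row 0: fits
  row 1: fits
  row 2: blocked -> lock at row 1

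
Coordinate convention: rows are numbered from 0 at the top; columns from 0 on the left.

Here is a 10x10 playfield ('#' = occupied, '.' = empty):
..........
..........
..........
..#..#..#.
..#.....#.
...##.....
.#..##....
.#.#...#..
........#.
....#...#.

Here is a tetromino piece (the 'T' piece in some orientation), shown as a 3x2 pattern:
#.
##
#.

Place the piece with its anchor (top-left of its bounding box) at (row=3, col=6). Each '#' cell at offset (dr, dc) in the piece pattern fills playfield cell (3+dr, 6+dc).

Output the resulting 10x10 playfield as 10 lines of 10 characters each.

Answer: ..........
..........
..........
..#..##.#.
..#...###.
...##.#...
.#..##....
.#.#...#..
........#.
....#...#.

Derivation:
Fill (3+0,6+0) = (3,6)
Fill (3+1,6+0) = (4,6)
Fill (3+1,6+1) = (4,7)
Fill (3+2,6+0) = (5,6)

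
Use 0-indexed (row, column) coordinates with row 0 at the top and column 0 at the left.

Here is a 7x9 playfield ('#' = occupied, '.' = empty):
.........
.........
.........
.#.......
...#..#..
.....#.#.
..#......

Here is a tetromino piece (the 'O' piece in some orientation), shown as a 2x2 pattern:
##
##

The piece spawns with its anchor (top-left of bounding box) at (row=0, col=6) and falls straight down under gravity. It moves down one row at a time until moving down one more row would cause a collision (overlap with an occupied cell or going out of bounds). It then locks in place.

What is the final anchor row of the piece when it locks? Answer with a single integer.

Answer: 2

Derivation:
Spawn at (row=0, col=6). Try each row:
  row 0: fits
  row 1: fits
  row 2: fits
  row 3: blocked -> lock at row 2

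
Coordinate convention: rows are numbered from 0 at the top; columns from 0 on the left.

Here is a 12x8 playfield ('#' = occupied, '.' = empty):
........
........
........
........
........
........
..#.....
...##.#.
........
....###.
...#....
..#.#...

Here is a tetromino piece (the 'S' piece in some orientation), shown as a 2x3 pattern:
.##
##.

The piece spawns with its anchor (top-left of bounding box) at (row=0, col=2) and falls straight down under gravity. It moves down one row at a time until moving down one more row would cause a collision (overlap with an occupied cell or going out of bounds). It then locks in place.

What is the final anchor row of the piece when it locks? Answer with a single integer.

Spawn at (row=0, col=2). Try each row:
  row 0: fits
  row 1: fits
  row 2: fits
  row 3: fits
  row 4: fits
  row 5: blocked -> lock at row 4

Answer: 4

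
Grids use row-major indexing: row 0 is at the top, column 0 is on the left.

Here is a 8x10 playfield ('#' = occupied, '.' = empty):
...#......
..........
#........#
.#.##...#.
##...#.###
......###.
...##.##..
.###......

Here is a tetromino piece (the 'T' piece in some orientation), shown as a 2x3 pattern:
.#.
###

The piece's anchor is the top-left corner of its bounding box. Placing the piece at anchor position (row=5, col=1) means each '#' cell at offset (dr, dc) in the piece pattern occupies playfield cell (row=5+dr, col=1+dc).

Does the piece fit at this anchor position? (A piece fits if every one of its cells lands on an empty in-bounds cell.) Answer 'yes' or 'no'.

Check each piece cell at anchor (5, 1):
  offset (0,1) -> (5,2): empty -> OK
  offset (1,0) -> (6,1): empty -> OK
  offset (1,1) -> (6,2): empty -> OK
  offset (1,2) -> (6,3): occupied ('#') -> FAIL
All cells valid: no

Answer: no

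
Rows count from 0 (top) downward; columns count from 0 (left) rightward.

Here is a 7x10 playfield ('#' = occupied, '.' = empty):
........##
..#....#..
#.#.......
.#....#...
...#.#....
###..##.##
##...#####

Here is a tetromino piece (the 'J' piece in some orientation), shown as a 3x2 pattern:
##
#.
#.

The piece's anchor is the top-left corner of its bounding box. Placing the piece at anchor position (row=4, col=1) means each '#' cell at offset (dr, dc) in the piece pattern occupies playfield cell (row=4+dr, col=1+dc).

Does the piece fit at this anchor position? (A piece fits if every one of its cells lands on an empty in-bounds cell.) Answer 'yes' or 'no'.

Check each piece cell at anchor (4, 1):
  offset (0,0) -> (4,1): empty -> OK
  offset (0,1) -> (4,2): empty -> OK
  offset (1,0) -> (5,1): occupied ('#') -> FAIL
  offset (2,0) -> (6,1): occupied ('#') -> FAIL
All cells valid: no

Answer: no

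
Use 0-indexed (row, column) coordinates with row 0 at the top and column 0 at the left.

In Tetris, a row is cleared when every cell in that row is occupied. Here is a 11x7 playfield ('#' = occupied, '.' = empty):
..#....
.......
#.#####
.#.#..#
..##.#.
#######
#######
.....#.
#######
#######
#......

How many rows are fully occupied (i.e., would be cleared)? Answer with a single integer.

Check each row:
  row 0: 6 empty cells -> not full
  row 1: 7 empty cells -> not full
  row 2: 1 empty cell -> not full
  row 3: 4 empty cells -> not full
  row 4: 4 empty cells -> not full
  row 5: 0 empty cells -> FULL (clear)
  row 6: 0 empty cells -> FULL (clear)
  row 7: 6 empty cells -> not full
  row 8: 0 empty cells -> FULL (clear)
  row 9: 0 empty cells -> FULL (clear)
  row 10: 6 empty cells -> not full
Total rows cleared: 4

Answer: 4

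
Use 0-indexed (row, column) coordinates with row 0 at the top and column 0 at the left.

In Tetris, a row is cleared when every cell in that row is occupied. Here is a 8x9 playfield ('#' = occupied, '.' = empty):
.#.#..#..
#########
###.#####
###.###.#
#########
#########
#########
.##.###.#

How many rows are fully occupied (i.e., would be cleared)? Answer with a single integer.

Answer: 4

Derivation:
Check each row:
  row 0: 6 empty cells -> not full
  row 1: 0 empty cells -> FULL (clear)
  row 2: 1 empty cell -> not full
  row 3: 2 empty cells -> not full
  row 4: 0 empty cells -> FULL (clear)
  row 5: 0 empty cells -> FULL (clear)
  row 6: 0 empty cells -> FULL (clear)
  row 7: 3 empty cells -> not full
Total rows cleared: 4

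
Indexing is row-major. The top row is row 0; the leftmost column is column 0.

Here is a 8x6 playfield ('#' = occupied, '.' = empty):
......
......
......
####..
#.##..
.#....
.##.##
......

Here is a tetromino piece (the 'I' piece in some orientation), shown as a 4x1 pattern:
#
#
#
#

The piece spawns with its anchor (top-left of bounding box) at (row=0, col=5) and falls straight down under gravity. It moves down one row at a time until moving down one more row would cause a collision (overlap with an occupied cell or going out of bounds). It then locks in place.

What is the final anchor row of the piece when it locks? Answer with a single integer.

Answer: 2

Derivation:
Spawn at (row=0, col=5). Try each row:
  row 0: fits
  row 1: fits
  row 2: fits
  row 3: blocked -> lock at row 2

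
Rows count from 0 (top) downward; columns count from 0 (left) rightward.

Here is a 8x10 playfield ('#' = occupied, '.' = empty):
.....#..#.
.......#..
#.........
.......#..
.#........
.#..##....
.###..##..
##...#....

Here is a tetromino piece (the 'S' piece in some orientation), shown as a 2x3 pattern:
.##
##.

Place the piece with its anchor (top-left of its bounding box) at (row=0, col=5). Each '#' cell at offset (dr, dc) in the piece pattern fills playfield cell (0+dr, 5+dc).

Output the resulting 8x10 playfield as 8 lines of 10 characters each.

Answer: .....####.
.....###..
#.........
.......#..
.#........
.#..##....
.###..##..
##...#....

Derivation:
Fill (0+0,5+1) = (0,6)
Fill (0+0,5+2) = (0,7)
Fill (0+1,5+0) = (1,5)
Fill (0+1,5+1) = (1,6)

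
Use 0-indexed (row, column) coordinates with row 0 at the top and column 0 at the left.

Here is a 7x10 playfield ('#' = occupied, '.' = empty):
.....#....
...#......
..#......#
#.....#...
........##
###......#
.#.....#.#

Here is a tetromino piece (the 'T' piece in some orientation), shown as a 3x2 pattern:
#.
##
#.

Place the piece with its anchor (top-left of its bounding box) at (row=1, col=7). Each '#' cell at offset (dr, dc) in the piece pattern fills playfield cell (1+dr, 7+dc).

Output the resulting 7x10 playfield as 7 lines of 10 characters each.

Fill (1+0,7+0) = (1,7)
Fill (1+1,7+0) = (2,7)
Fill (1+1,7+1) = (2,8)
Fill (1+2,7+0) = (3,7)

Answer: .....#....
...#...#..
..#....###
#.....##..
........##
###......#
.#.....#.#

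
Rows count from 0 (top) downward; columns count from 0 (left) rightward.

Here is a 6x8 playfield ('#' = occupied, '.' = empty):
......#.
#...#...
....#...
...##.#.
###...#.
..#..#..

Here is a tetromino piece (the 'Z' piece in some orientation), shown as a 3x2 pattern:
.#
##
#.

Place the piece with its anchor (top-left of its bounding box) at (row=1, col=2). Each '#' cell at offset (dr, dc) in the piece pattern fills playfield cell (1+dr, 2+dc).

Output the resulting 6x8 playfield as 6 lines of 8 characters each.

Fill (1+0,2+1) = (1,3)
Fill (1+1,2+0) = (2,2)
Fill (1+1,2+1) = (2,3)
Fill (1+2,2+0) = (3,2)

Answer: ......#.
#..##...
..###...
..###.#.
###...#.
..#..#..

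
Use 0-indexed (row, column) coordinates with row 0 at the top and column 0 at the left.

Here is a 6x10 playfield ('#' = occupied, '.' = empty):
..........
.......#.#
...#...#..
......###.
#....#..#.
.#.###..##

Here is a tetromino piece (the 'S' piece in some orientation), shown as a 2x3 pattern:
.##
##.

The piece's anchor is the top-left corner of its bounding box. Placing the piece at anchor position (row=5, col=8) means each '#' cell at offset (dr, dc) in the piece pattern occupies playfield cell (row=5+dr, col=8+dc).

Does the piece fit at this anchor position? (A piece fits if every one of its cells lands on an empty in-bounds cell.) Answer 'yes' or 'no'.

Answer: no

Derivation:
Check each piece cell at anchor (5, 8):
  offset (0,1) -> (5,9): occupied ('#') -> FAIL
  offset (0,2) -> (5,10): out of bounds -> FAIL
  offset (1,0) -> (6,8): out of bounds -> FAIL
  offset (1,1) -> (6,9): out of bounds -> FAIL
All cells valid: no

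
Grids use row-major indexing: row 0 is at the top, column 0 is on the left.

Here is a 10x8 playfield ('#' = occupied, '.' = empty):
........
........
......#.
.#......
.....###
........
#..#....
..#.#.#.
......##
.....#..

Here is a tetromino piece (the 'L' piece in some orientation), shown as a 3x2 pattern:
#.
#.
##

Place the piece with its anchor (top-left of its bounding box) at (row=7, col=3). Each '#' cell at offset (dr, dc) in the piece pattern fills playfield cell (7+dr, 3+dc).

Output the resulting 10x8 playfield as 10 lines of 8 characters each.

Fill (7+0,3+0) = (7,3)
Fill (7+1,3+0) = (8,3)
Fill (7+2,3+0) = (9,3)
Fill (7+2,3+1) = (9,4)

Answer: ........
........
......#.
.#......
.....###
........
#..#....
..###.#.
...#..##
...###..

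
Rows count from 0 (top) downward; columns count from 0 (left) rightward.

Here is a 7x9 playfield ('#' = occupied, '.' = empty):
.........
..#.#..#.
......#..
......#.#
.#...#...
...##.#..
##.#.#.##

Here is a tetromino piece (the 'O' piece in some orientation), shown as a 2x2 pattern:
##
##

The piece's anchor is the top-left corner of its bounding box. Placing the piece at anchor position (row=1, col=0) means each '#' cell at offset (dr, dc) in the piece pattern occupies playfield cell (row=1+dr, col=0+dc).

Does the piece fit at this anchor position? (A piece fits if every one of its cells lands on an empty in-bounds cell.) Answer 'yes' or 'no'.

Check each piece cell at anchor (1, 0):
  offset (0,0) -> (1,0): empty -> OK
  offset (0,1) -> (1,1): empty -> OK
  offset (1,0) -> (2,0): empty -> OK
  offset (1,1) -> (2,1): empty -> OK
All cells valid: yes

Answer: yes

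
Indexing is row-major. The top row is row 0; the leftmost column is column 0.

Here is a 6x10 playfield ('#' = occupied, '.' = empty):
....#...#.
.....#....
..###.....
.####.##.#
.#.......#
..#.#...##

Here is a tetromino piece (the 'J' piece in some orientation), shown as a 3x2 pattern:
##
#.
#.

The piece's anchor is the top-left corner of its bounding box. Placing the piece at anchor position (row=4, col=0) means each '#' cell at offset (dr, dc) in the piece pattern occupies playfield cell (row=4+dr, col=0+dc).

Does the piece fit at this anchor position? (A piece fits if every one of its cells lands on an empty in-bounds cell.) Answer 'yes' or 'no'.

Answer: no

Derivation:
Check each piece cell at anchor (4, 0):
  offset (0,0) -> (4,0): empty -> OK
  offset (0,1) -> (4,1): occupied ('#') -> FAIL
  offset (1,0) -> (5,0): empty -> OK
  offset (2,0) -> (6,0): out of bounds -> FAIL
All cells valid: no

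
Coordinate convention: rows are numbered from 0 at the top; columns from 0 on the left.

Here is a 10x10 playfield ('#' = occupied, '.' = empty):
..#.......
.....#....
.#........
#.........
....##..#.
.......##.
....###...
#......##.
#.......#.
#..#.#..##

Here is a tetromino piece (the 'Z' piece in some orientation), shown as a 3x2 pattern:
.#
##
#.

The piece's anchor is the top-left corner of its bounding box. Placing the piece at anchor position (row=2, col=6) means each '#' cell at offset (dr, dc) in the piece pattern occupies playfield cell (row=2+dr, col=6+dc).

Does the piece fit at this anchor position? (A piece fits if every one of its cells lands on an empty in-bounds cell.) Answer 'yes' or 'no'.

Check each piece cell at anchor (2, 6):
  offset (0,1) -> (2,7): empty -> OK
  offset (1,0) -> (3,6): empty -> OK
  offset (1,1) -> (3,7): empty -> OK
  offset (2,0) -> (4,6): empty -> OK
All cells valid: yes

Answer: yes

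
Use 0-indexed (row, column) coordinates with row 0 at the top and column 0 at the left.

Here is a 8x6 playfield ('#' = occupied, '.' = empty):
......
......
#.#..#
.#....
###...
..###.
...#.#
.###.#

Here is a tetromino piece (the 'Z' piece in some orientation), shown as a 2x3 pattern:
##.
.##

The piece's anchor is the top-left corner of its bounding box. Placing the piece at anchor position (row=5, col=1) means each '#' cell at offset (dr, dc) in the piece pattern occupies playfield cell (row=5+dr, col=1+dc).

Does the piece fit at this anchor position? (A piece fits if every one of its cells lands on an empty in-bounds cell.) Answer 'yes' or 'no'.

Answer: no

Derivation:
Check each piece cell at anchor (5, 1):
  offset (0,0) -> (5,1): empty -> OK
  offset (0,1) -> (5,2): occupied ('#') -> FAIL
  offset (1,1) -> (6,2): empty -> OK
  offset (1,2) -> (6,3): occupied ('#') -> FAIL
All cells valid: no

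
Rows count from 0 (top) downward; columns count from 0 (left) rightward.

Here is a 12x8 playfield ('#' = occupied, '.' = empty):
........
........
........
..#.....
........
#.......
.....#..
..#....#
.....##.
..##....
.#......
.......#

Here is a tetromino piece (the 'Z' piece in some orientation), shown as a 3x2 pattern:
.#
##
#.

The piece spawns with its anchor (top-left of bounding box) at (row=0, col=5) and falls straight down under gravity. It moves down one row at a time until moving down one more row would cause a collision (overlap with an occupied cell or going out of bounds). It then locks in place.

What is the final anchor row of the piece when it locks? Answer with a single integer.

Answer: 3

Derivation:
Spawn at (row=0, col=5). Try each row:
  row 0: fits
  row 1: fits
  row 2: fits
  row 3: fits
  row 4: blocked -> lock at row 3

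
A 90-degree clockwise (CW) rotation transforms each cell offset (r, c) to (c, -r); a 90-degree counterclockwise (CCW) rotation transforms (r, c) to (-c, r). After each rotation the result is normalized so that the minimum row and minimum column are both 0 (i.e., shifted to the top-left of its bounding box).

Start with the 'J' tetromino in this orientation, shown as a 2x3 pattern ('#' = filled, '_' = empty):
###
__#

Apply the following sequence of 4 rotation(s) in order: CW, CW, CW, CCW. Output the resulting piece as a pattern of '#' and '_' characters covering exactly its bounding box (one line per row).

Answer: #__
###

Derivation:
Start:
###
__#
After rotation 1 (CW):
_#
_#
##
After rotation 2 (CW):
#__
###
After rotation 3 (CW):
##
#_
#_
After rotation 4 (CCW):
#__
###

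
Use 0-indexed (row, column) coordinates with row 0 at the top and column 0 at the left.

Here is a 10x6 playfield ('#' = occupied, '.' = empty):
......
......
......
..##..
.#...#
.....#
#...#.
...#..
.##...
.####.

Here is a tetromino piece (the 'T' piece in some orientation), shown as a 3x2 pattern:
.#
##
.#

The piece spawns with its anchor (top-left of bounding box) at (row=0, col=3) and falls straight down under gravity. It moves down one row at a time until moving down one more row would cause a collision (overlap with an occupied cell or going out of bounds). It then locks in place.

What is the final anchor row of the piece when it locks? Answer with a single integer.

Spawn at (row=0, col=3). Try each row:
  row 0: fits
  row 1: fits
  row 2: blocked -> lock at row 1

Answer: 1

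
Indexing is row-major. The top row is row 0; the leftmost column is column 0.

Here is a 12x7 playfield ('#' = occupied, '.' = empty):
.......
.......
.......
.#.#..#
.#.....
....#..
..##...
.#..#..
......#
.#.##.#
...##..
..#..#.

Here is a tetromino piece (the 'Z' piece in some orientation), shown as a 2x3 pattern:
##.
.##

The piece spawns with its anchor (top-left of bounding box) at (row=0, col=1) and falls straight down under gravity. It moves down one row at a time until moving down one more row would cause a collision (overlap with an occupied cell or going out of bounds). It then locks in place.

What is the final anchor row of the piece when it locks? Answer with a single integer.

Spawn at (row=0, col=1). Try each row:
  row 0: fits
  row 1: fits
  row 2: blocked -> lock at row 1

Answer: 1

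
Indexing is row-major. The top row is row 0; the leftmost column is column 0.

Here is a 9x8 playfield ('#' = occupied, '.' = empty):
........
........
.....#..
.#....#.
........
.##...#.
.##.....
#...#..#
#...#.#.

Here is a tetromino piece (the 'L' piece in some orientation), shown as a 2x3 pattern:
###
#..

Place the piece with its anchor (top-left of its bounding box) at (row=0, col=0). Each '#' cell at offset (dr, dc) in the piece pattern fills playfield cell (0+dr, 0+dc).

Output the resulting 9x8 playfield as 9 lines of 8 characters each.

Fill (0+0,0+0) = (0,0)
Fill (0+0,0+1) = (0,1)
Fill (0+0,0+2) = (0,2)
Fill (0+1,0+0) = (1,0)

Answer: ###.....
#.......
.....#..
.#....#.
........
.##...#.
.##.....
#...#..#
#...#.#.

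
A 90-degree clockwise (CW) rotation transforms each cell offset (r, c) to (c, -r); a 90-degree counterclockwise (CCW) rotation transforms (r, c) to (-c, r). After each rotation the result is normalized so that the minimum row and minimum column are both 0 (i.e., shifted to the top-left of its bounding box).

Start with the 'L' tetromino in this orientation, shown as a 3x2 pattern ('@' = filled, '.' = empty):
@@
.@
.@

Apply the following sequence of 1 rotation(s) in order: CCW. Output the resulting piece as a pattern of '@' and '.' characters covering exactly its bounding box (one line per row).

Start:
@@
.@
.@
After rotation 1 (CCW):
@@@
@..

Answer: @@@
@..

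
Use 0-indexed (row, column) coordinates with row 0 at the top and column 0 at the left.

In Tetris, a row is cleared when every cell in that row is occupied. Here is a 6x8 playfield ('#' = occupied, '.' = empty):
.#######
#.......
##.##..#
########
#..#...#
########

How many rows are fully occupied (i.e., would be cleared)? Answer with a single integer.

Answer: 2

Derivation:
Check each row:
  row 0: 1 empty cell -> not full
  row 1: 7 empty cells -> not full
  row 2: 3 empty cells -> not full
  row 3: 0 empty cells -> FULL (clear)
  row 4: 5 empty cells -> not full
  row 5: 0 empty cells -> FULL (clear)
Total rows cleared: 2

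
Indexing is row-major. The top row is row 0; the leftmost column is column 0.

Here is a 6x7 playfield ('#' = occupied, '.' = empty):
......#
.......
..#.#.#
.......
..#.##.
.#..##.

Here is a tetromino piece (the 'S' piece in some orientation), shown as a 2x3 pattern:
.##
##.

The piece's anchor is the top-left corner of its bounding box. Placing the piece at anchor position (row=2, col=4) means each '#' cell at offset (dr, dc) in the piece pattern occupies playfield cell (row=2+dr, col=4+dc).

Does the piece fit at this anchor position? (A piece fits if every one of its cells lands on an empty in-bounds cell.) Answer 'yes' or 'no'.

Check each piece cell at anchor (2, 4):
  offset (0,1) -> (2,5): empty -> OK
  offset (0,2) -> (2,6): occupied ('#') -> FAIL
  offset (1,0) -> (3,4): empty -> OK
  offset (1,1) -> (3,5): empty -> OK
All cells valid: no

Answer: no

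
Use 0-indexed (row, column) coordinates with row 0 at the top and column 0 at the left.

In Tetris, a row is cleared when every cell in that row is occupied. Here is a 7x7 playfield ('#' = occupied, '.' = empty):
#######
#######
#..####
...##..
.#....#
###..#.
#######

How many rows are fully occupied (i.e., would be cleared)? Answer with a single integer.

Answer: 3

Derivation:
Check each row:
  row 0: 0 empty cells -> FULL (clear)
  row 1: 0 empty cells -> FULL (clear)
  row 2: 2 empty cells -> not full
  row 3: 5 empty cells -> not full
  row 4: 5 empty cells -> not full
  row 5: 3 empty cells -> not full
  row 6: 0 empty cells -> FULL (clear)
Total rows cleared: 3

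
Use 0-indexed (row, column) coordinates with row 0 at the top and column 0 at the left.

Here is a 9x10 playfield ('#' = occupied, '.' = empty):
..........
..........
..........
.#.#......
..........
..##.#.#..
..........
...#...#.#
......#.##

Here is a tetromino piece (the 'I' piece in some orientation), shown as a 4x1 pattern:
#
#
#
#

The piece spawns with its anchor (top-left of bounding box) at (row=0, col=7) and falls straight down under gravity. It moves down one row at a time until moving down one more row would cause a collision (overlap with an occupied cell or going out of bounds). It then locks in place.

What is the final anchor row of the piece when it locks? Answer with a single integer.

Answer: 1

Derivation:
Spawn at (row=0, col=7). Try each row:
  row 0: fits
  row 1: fits
  row 2: blocked -> lock at row 1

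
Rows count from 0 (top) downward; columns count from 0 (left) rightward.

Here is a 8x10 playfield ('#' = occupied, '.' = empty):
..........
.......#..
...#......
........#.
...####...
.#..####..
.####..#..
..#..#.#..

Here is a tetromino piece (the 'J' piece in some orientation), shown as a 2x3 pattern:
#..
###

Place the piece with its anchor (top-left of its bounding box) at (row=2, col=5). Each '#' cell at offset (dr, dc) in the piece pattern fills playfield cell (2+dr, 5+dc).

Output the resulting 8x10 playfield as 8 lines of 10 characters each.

Fill (2+0,5+0) = (2,5)
Fill (2+1,5+0) = (3,5)
Fill (2+1,5+1) = (3,6)
Fill (2+1,5+2) = (3,7)

Answer: ..........
.......#..
...#.#....
.....####.
...####...
.#..####..
.####..#..
..#..#.#..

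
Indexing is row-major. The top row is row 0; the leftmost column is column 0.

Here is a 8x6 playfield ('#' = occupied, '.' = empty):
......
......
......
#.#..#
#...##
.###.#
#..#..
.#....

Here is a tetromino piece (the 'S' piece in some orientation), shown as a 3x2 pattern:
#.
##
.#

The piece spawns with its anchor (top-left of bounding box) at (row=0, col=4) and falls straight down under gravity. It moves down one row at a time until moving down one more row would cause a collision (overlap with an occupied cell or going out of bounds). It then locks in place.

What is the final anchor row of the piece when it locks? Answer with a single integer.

Spawn at (row=0, col=4). Try each row:
  row 0: fits
  row 1: blocked -> lock at row 0

Answer: 0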